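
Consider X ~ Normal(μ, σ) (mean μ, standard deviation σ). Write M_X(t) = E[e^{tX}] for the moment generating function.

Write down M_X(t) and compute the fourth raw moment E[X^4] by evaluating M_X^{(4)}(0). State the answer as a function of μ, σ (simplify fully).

E[X^4] = M^(4)(0) = μ^4 + 6*μ^2*σ^2 + 3*σ^4

M_X(t) = e^(μ*t + σ^2*t^2/2)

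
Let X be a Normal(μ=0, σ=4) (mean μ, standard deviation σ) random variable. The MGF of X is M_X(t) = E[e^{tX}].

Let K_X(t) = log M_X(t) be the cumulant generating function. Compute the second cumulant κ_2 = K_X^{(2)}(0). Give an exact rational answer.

M_X(t) = e^(8*t^2)
K_X(t) = log M_X(t) = 8*t^2
K^(2)(t) = 16

κ_2 = K^(2)(0) = 16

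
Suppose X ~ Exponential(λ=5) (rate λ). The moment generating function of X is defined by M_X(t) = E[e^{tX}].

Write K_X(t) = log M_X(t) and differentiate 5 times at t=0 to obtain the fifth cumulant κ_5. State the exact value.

κ_5 = K′′′′′(0) = 24/3125

M_X(t) = 5/(5 - t)
K_X(t) = log M_X(t) = -log(5 - t) + log(5)
K′(t) = -1/(t - 5)
K′′(t) = 1/(t^2 - 10*t + 25)
K′′′(t) = -2/(t^3 - 15*t^2 + 75*t - 125)
K′′′′(t) = 6/(t^4 - 20*t^3 + 150*t^2 - 500*t + 625)
K′′′′′(t) = -24/(t^5 - 25*t^4 + 250*t^3 - 1250*t^2 + 3125*t - 3125)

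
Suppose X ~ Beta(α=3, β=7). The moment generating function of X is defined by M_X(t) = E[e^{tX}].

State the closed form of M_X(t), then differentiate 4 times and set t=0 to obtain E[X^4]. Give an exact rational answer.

E[X^4] = M′′′′(0) = 3/143

M_X(t) = ₁F₁(3; 10; t)
M′(t) = 3*₁F₁(4; 11; t)/10
M′′(t) = 6*₁F₁(5; 12; t)/55
M′′′(t) = ₁F₁(6; 13; t)/22
M′′′′(t) = 3*₁F₁(7; 14; t)/143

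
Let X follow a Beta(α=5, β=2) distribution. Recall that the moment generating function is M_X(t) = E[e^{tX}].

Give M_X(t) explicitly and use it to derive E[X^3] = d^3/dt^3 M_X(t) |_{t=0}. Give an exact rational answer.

M_X(t) = ₁F₁(5; 7; t)
M^(3)(t) = 5*₁F₁(8; 10; t)/12

E[X^3] = M^(3)(0) = 5/12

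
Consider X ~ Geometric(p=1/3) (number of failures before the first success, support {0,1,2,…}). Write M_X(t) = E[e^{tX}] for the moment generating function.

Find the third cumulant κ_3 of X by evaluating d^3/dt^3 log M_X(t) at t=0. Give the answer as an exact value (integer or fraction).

M_X(t) = 1/(3*(1 - 2*e^(t)/3))
K_X(t) = log M_X(t) = -log(1 - 2*e^(t)/3) - log(3)
K^(3)(t) = (-12*e^(2*t) - 18*e^(t))/(8*e^(3*t) - 36*e^(2*t) + 54*e^(t) - 27)

κ_3 = K^(3)(0) = 30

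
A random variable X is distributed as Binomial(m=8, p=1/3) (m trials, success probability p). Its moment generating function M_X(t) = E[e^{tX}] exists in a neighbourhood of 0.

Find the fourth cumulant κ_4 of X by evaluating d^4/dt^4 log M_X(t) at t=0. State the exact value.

M_X(t) = (e^(t)/3 + 2/3)^8
K_X(t) = log M_X(t) = 8*log(e^(t)/3 + 2/3)
D^4[K](t) = (16*e^(3*t) - 128*e^(2*t) + 64*e^(t))/(e^(4*t) + 8*e^(3*t) + 24*e^(2*t) + 32*e^(t) + 16)

κ_4 = D^4[K](0) = -16/27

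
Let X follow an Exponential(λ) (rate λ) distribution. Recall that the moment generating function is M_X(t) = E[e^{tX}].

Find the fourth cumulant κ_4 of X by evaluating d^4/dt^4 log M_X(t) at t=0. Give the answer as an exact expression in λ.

κ_4 = K′′′′(0) = 6/λ^4

M_X(t) = λ/(λ - t)
K_X(t) = log M_X(t) = log(λ) - log(λ - t)
K′(t) = -1/(-λ + t)
K′′(t) = 1/(λ^2 - 2*λ*t + t^2)
K′′′(t) = -2/(-λ^3 + 3*λ^2*t - 3*λ*t^2 + t^3)
K′′′′(t) = 6/(λ^4 - 4*λ^3*t + 6*λ^2*t^2 - 4*λ*t^3 + t^4)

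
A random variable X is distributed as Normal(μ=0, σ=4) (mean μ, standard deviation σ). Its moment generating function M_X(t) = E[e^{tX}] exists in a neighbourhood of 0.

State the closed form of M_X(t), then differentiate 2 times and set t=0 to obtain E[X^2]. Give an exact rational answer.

E[X^2] = M^(2)(0) = 16

M_X(t) = e^(8*t^2)
M^(2)(t) = 256*t^2*e^(8*t^2) + 16*e^(8*t^2)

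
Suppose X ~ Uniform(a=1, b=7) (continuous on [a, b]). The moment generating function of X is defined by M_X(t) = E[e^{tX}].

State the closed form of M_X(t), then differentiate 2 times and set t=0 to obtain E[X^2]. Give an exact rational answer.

M_X(t) = (e^(7*t) - e^(t))/(6*t)
D^2[M](t) = (49*t^2*e^(7*t) - t^2*e^(t) - 14*t*e^(7*t) + 2*t*e^(t) + 2*e^(7*t) - 2*e^(t))/(6*t^3)

E[X^2] = D^2[M](0) = 19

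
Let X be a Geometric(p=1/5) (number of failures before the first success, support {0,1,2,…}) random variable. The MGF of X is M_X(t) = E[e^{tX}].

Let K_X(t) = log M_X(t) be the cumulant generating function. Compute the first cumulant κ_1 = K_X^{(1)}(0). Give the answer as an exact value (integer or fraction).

κ_1 = K′(0) = 4

M_X(t) = 1/(5*(1 - 4*e^(t)/5))
K_X(t) = log M_X(t) = -log(1 - 4*e^(t)/5) - log(5)
K′(t) = -4*e^(t)/(4*e^(t) - 5)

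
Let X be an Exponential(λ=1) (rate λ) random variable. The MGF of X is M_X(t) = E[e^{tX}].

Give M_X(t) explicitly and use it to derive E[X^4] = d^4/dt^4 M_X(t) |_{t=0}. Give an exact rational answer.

M_X(t) = 1/(1 - t)
dM/dt = 1/(t^2 - 2*t + 1)
d^2M/dt^2 = -2/(t^3 - 3*t^2 + 3*t - 1)
d^3M/dt^3 = 6/(t^4 - 4*t^3 + 6*t^2 - 4*t + 1)
d^4M/dt^4 = -24/(t^5 - 5*t^4 + 10*t^3 - 10*t^2 + 5*t - 1)

E[X^4] = d^4M/dt^4 |_{t=0} = 24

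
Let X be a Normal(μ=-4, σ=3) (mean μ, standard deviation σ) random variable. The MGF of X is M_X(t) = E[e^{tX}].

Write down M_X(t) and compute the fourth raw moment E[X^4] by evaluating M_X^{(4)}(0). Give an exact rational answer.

E[X^4] = d^4M/dt^4 |_{t=0} = 1363

M_X(t) = e^(9*t^2/2 - 4*t)
dM/dt = 9*t*e^(-4*t)*e^(9*t^2/2) - 4*e^(-4*t)*e^(9*t^2/2)
d^2M/dt^2 = (81*t^2*e^(9*t^2/2) - 72*t*e^(9*t^2/2) + 25*e^(9*t^2/2))*e^(-4*t)
d^3M/dt^3 = (729*t^3*e^(9*t^2/2) - 972*t^2*e^(9*t^2/2) + 675*t*e^(9*t^2/2) - 172*e^(9*t^2/2))*e^(-4*t)
d^4M/dt^4 = (6561*t^4*e^(9*t^2/2) - 11664*t^3*e^(9*t^2/2) + 12150*t^2*e^(9*t^2/2) - 6192*t*e^(9*t^2/2) + 1363*e^(9*t^2/2))*e^(-4*t)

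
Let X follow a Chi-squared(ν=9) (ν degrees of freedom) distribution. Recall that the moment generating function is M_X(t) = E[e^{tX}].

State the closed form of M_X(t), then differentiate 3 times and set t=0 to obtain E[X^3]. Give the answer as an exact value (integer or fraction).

E[X^3] = M^(3)(0) = 1287

M_X(t) = (1 - 2*t)^(-9/2)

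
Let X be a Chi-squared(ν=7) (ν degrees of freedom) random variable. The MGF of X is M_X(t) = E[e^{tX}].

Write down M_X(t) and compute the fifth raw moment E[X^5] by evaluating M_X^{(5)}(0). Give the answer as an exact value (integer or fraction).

M_X(t) = (1 - 2*t)^(-7/2)
M′(t) = 7/(16*t^4*√(1 - 2*t) - 32*t^3*√(1 - 2*t) + 24*t^2*√(1 - 2*t) - 8*t*√(1 - 2*t) + √(1 - 2*t))
M′′(t) = -63/(32*t^5*√(1 - 2*t) - 80*t^4*√(1 - 2*t) + 80*t^3*√(1 - 2*t) - 40*t^2*√(1 - 2*t) + 10*t*√(1 - 2*t) - √(1 - 2*t))
M′′′(t) = 693/(64*t^6*√(1 - 2*t) - 192*t^5*√(1 - 2*t) + 240*t^4*√(1 - 2*t) - 160*t^3*√(1 - 2*t) + 60*t^2*√(1 - 2*t) - 12*t*√(1 - 2*t) + √(1 - 2*t))

E[X^5] = M′′′′′(0) = 135135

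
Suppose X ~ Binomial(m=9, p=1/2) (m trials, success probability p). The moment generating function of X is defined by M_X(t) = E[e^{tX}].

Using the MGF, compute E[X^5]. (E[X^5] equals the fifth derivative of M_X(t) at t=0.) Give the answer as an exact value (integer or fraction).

M_X(t) = (e^(t)/2 + 1/2)^9
M′(t) = 9*e^(9*t)/512 + 9*e^(8*t)/64 + 63*e^(7*t)/128 + 63*e^(6*t)/64 + 315*e^(5*t)/256 + 63*e^(4*t)/64 + 63*e^(3*t)/128 + 9*e^(2*t)/64 + 9*e^(t)/512
M′′(t) = 81*e^(9*t)/512 + 9*e^(8*t)/8 + 441*e^(7*t)/128 + 189*e^(6*t)/32 + 1575*e^(5*t)/256 + 63*e^(4*t)/16 + 189*e^(3*t)/128 + 9*e^(2*t)/32 + 9*e^(t)/512
M′′′(t) = 729*e^(9*t)/512 + 9*e^(8*t) + 3087*e^(7*t)/128 + 567*e^(6*t)/16 + 7875*e^(5*t)/256 + 63*e^(4*t)/4 + 567*e^(3*t)/128 + 9*e^(2*t)/16 + 9*e^(t)/512
M′′′′(t) = 6561*e^(9*t)/512 + 72*e^(8*t) + 21609*e^(7*t)/128 + 1701*e^(6*t)/8 + 39375*e^(5*t)/256 + 63*e^(4*t) + 1701*e^(3*t)/128 + 9*e^(2*t)/8 + 9*e^(t)/512
M′′′′′(t) = 59049*e^(9*t)/512 + 576*e^(8*t) + 151263*e^(7*t)/128 + 5103*e^(6*t)/4 + 196875*e^(5*t)/256 + 252*e^(4*t) + 5103*e^(3*t)/128 + 9*e^(2*t)/4 + 9*e^(t)/512

E[X^5] = M′′′′′(0) = 4212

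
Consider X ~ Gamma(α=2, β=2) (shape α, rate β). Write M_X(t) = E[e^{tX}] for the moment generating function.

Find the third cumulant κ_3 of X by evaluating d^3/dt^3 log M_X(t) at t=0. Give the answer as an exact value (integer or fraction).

κ_3 = K′′′(0) = 1/2

M_X(t) = 4/(2 - t)^2
K_X(t) = log M_X(t) = -2*log(2 - t) + 2*log(2)
K′(t) = -2/(t - 2)
K′′(t) = 2/(t^2 - 4*t + 4)
K′′′(t) = -4/(t^3 - 6*t^2 + 12*t - 8)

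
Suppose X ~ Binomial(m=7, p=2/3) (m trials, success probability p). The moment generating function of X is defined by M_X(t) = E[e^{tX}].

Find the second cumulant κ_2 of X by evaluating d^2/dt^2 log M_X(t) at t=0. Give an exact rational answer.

κ_2 = K^(2)(0) = 14/9

M_X(t) = (2*e^(t)/3 + 1/3)^7
K_X(t) = log M_X(t) = 7*log(2*e^(t)/3 + 1/3)
K^(2)(t) = 14*e^(t)/(4*e^(2*t) + 4*e^(t) + 1)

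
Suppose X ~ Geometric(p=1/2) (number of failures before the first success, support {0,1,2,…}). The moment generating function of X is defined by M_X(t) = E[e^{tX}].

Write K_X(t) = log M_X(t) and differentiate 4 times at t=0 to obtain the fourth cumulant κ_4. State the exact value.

κ_4 = D^4[K](0) = 26

M_X(t) = 1/(2*(1 - e^(t)/2))
K_X(t) = log M_X(t) = -log(1 - e^(t)/2) - log(2)
D^4[K](t) = (2*e^(3*t) + 16*e^(2*t) + 8*e^(t))/(e^(4*t) - 8*e^(3*t) + 24*e^(2*t) - 32*e^(t) + 16)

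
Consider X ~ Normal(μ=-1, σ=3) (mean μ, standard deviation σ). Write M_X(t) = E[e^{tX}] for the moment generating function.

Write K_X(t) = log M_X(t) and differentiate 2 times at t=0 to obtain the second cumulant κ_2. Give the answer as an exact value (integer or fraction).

κ_2 = K′′(0) = 9

M_X(t) = e^(9*t^2/2 - t)
K_X(t) = log M_X(t) = 9*t^2/2 - t
K′(t) = 9*t - 1
K′′(t) = 9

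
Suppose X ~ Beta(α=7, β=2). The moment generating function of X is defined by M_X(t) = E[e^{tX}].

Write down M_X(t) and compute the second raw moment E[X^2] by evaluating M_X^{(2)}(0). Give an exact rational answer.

E[X^2] = M′′(0) = 28/45

M_X(t) = ₁F₁(7; 9; t)
M′(t) = 7*₁F₁(8; 10; t)/9
M′′(t) = 28*₁F₁(9; 11; t)/45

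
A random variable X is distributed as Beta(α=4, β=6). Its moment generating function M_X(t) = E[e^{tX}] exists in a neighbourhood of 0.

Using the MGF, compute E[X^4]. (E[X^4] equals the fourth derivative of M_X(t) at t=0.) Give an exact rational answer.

E[X^4] = d^4M/dt^4 |_{t=0} = 7/143

M_X(t) = ₁F₁(4; 10; t)
dM/dt = 2*₁F₁(5; 11; t)/5
d^2M/dt^2 = 2*₁F₁(6; 12; t)/11
d^3M/dt^3 = ₁F₁(7; 13; t)/11
d^4M/dt^4 = 7*₁F₁(8; 14; t)/143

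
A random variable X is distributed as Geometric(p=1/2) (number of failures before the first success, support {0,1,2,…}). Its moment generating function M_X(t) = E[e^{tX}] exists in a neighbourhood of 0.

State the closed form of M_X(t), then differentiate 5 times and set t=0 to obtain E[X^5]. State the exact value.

M_X(t) = 1/(2*(1 - e^(t)/2))
dM/dt = e^(t)/(e^(2*t) - 4*e^(t) + 4)
d^2M/dt^2 = (-e^(2*t) - 2*e^(t))/(e^(3*t) - 6*e^(2*t) + 12*e^(t) - 8)
d^3M/dt^3 = (e^(3*t) + 8*e^(2*t) + 4*e^(t))/(e^(4*t) - 8*e^(3*t) + 24*e^(2*t) - 32*e^(t) + 16)
d^4M/dt^4 = (-e^(4*t) - 22*e^(3*t) - 44*e^(2*t) - 8*e^(t))/(e^(5*t) - 10*e^(4*t) + 40*e^(3*t) - 80*e^(2*t) + 80*e^(t) - 32)
d^5M/dt^5 = (e^(5*t) + 52*e^(4*t) + 264*e^(3*t) + 208*e^(2*t) + 16*e^(t))/(e^(6*t) - 12*e^(5*t) + 60*e^(4*t) - 160*e^(3*t) + 240*e^(2*t) - 192*e^(t) + 64)

E[X^5] = d^5M/dt^5 |_{t=0} = 541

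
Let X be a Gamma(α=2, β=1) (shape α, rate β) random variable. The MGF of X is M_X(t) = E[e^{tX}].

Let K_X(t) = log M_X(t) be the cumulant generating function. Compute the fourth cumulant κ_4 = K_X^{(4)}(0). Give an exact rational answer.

κ_4 = K′′′′(0) = 12

M_X(t) = (1 - t)^(-2)
K_X(t) = log M_X(t) = -2*log(1 - t)
K′(t) = -2/(t - 1)
K′′(t) = 2/(t^2 - 2*t + 1)
K′′′(t) = -4/(t^3 - 3*t^2 + 3*t - 1)
K′′′′(t) = 12/(t^4 - 4*t^3 + 6*t^2 - 4*t + 1)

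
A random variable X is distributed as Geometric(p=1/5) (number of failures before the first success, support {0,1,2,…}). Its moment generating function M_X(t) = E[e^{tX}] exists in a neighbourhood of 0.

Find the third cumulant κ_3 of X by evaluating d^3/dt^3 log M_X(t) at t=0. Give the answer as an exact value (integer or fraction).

M_X(t) = 1/(5*(1 - 4*e^(t)/5))
K_X(t) = log M_X(t) = -log(1 - 4*e^(t)/5) - log(5)
K′(t) = -4*e^(t)/(4*e^(t) - 5)
K′′(t) = 20*e^(t)/(16*e^(2*t) - 40*e^(t) + 25)
K′′′(t) = (-80*e^(2*t) - 100*e^(t))/(64*e^(3*t) - 240*e^(2*t) + 300*e^(t) - 125)

κ_3 = K′′′(0) = 180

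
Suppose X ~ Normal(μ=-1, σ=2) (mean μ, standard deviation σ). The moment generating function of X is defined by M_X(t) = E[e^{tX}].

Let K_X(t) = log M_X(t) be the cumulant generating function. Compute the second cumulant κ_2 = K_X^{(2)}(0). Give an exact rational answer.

κ_2 = D^2[K](0) = 4

M_X(t) = e^(2*t^2 - t)
K_X(t) = log M_X(t) = 2*t^2 - t
D^2[K](t) = 4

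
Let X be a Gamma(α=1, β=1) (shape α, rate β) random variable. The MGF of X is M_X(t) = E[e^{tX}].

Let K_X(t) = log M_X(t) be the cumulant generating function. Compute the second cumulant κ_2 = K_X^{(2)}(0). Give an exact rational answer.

M_X(t) = 1/(1 - t)
K_X(t) = log M_X(t) = -log(1 - t)
K^(2)(t) = 1/(t^2 - 2*t + 1)

κ_2 = K^(2)(0) = 1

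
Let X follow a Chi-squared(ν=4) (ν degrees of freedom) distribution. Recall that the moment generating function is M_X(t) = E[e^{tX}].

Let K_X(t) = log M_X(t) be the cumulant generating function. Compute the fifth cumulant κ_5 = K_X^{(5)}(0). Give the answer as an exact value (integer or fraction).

M_X(t) = (1 - 2*t)^(-2)
K_X(t) = log M_X(t) = -2*log(1 - 2*t)
K′(t) = -4/(2*t - 1)
K′′(t) = 8/(4*t^2 - 4*t + 1)
K′′′(t) = -32/(8*t^3 - 12*t^2 + 6*t - 1)
K′′′′(t) = 192/(16*t^4 - 32*t^3 + 24*t^2 - 8*t + 1)
K′′′′′(t) = -1536/(32*t^5 - 80*t^4 + 80*t^3 - 40*t^2 + 10*t - 1)

κ_5 = K′′′′′(0) = 1536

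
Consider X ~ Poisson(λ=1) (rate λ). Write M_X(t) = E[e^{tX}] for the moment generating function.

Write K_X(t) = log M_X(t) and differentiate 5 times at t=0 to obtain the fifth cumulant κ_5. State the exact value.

κ_5 = K^(5)(0) = 1

M_X(t) = e^(e^(t) - 1)
K_X(t) = log M_X(t) = e^(t) - 1
K^(5)(t) = e^(t)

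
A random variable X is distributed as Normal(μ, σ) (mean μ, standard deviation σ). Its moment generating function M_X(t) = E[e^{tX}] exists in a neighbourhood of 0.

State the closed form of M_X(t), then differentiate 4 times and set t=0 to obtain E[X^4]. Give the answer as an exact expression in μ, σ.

M_X(t) = e^(μ*t + σ^2*t^2/2)

E[X^4] = D^4[M](0) = μ^4 + 6*μ^2*σ^2 + 3*σ^4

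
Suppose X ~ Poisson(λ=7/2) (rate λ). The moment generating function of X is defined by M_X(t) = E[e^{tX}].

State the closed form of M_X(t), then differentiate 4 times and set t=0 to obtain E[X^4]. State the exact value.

E[X^4] = M^(4)(0) = 7945/16

M_X(t) = e^(7*e^(t)/2 - 7/2)
M^(4)(t) = (2401*e^(4*t)*e^(7*e^(t)/2) + 4116*e^(3*t)*e^(7*e^(t)/2) + 1372*e^(2*t)*e^(7*e^(t)/2) + 56*e^(t)*e^(7*e^(t)/2))*e^(-7/2)/16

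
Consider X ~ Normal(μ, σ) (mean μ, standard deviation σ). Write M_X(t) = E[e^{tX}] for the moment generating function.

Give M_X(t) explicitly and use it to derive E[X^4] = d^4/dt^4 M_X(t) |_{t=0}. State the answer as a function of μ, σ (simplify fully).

M_X(t) = e^(μ*t + σ^2*t^2/2)
dM/dt = μ*e^(μ*t)*e^(σ^2*t^2/2) + σ^2*t*e^(μ*t)*e^(σ^2*t^2/2)
d^2M/dt^2 = μ^2*e^(μ*t)*e^(σ^2*t^2/2) + 2*μ*σ^2*t*e^(μ*t)*e^(σ^2*t^2/2) + σ^4*t^2*e^(μ*t)*e^(σ^2*t^2/2) + σ^2*e^(μ*t)*e^(σ^2*t^2/2)

E[X^4] = d^4M/dt^4 |_{t=0} = μ^4 + 6*μ^2*σ^2 + 3*σ^4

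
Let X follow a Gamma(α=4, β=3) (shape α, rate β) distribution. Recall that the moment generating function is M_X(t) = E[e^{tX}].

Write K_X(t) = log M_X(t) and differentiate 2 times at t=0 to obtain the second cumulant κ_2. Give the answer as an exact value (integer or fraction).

κ_2 = K^(2)(0) = 4/9

M_X(t) = 81/(3 - t)^4
K_X(t) = log M_X(t) = -4*log(3 - t) + 4*log(3)
K^(2)(t) = 4/(t^2 - 6*t + 9)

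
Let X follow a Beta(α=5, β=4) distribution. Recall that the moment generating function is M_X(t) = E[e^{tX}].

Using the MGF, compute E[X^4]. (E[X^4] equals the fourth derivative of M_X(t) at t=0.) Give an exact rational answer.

E[X^4] = M^(4)(0) = 14/99

M_X(t) = ₁F₁(5; 9; t)
M^(4)(t) = 14*₁F₁(9; 13; t)/99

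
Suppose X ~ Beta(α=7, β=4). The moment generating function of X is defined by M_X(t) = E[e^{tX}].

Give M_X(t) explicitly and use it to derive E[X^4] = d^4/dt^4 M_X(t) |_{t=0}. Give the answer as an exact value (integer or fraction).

E[X^4] = d^4M/dt^4 |_{t=0} = 30/143

M_X(t) = ₁F₁(7; 11; t)
dM/dt = 7*₁F₁(8; 12; t)/11
d^2M/dt^2 = 14*₁F₁(9; 13; t)/33
d^3M/dt^3 = 42*₁F₁(10; 14; t)/143
d^4M/dt^4 = 30*₁F₁(11; 15; t)/143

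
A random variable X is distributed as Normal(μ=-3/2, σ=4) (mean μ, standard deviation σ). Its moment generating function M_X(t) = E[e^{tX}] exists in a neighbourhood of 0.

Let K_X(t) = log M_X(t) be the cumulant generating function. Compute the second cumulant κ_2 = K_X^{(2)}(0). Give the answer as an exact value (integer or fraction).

κ_2 = d^2K/dt^2 |_{t=0} = 16

M_X(t) = e^(8*t^2 - 3*t/2)
K_X(t) = log M_X(t) = 8*t^2 - 3*t/2
dK/dt = 16*t - 3/2
d^2K/dt^2 = 16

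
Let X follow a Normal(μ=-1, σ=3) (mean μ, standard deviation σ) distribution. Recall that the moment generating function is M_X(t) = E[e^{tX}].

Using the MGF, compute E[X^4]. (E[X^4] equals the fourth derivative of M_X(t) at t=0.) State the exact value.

M_X(t) = e^(9*t^2/2 - t)
M′(t) = 9*t*e^(-t)*e^(9*t^2/2) - e^(-t)*e^(9*t^2/2)
M′′(t) = (81*t^2*e^(9*t^2/2) - 18*t*e^(9*t^2/2) + 10*e^(9*t^2/2))*e^(-t)
M′′′(t) = (729*t^3*e^(9*t^2/2) - 243*t^2*e^(9*t^2/2) + 270*t*e^(9*t^2/2) - 28*e^(9*t^2/2))*e^(-t)
M′′′′(t) = (6561*t^4*e^(9*t^2/2) - 2916*t^3*e^(9*t^2/2) + 4860*t^2*e^(9*t^2/2) - 1008*t*e^(9*t^2/2) + 298*e^(9*t^2/2))*e^(-t)

E[X^4] = M′′′′(0) = 298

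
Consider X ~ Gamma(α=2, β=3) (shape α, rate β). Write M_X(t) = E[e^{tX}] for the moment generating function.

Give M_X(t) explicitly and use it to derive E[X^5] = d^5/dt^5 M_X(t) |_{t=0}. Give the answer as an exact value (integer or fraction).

M_X(t) = 9/(3 - t)^2
D^5[M](t) = -6480/(t^7 - 21*t^6 + 189*t^5 - 945*t^4 + 2835*t^3 - 5103*t^2 + 5103*t - 2187)

E[X^5] = D^5[M](0) = 80/27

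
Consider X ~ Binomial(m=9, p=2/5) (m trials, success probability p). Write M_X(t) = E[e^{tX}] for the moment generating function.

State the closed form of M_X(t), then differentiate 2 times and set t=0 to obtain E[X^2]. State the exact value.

M_X(t) = (2*e^(t)/5 + 3/5)^9

E[X^2] = D^2[M](0) = 378/25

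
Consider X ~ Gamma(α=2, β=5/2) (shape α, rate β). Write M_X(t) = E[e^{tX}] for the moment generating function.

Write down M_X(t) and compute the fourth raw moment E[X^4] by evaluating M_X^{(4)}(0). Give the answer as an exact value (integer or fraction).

M_X(t) = 25/(4*(5/2 - t)^2)
dM/dt = -100/(8*t^3 - 60*t^2 + 150*t - 125)
d^2M/dt^2 = 600/(16*t^4 - 160*t^3 + 600*t^2 - 1000*t + 625)
d^3M/dt^3 = -4800/(32*t^5 - 400*t^4 + 2000*t^3 - 5000*t^2 + 6250*t - 3125)
d^4M/dt^4 = 48000/(64*t^6 - 960*t^5 + 6000*t^4 - 20000*t^3 + 37500*t^2 - 37500*t + 15625)

E[X^4] = d^4M/dt^4 |_{t=0} = 384/125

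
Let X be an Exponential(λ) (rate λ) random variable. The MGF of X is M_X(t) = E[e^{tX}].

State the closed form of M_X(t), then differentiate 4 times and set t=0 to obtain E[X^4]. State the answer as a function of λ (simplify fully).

E[X^4] = M^(4)(0) = 24/λ^4

M_X(t) = λ/(λ - t)
M^(4)(t) = -24*λ/(-λ^5 + 5*λ^4*t - 10*λ^3*t^2 + 10*λ^2*t^3 - 5*λ*t^4 + t^5)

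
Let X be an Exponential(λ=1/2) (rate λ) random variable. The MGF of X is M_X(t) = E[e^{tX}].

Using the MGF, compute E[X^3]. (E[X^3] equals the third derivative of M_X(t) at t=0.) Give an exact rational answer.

M_X(t) = 1/(2*(1/2 - t))
M^(3)(t) = 48/(16*t^4 - 32*t^3 + 24*t^2 - 8*t + 1)

E[X^3] = M^(3)(0) = 48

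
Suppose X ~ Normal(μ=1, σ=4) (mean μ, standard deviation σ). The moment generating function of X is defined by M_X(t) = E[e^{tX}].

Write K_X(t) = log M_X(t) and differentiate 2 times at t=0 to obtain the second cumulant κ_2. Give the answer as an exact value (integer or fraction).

M_X(t) = e^(8*t^2 + t)
K_X(t) = log M_X(t) = 8*t^2 + t
K^(2)(t) = 16

κ_2 = K^(2)(0) = 16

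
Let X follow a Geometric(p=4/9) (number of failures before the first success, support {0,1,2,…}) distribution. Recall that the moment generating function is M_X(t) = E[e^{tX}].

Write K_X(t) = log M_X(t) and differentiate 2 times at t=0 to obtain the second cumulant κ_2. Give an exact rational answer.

M_X(t) = 4/(9*(1 - 5*e^(t)/9))
K_X(t) = log M_X(t) = -log(1 - 5*e^(t)/9) - 2*log(3) + 2*log(2)
D^2[K](t) = 45*e^(t)/(25*e^(2*t) - 90*e^(t) + 81)

κ_2 = D^2[K](0) = 45/16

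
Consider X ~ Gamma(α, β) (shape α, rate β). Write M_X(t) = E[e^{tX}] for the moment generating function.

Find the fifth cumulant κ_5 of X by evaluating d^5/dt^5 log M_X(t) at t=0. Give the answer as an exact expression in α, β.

M_X(t) = (β/(β - t))^α
K_X(t) = log M_X(t) = α*(log(β) - log(β - t))
K^(5)(t) = -24*α/(-β^5 + 5*β^4*t - 10*β^3*t^2 + 10*β^2*t^3 - 5*β*t^4 + t^5)

κ_5 = K^(5)(0) = 24*α/β^5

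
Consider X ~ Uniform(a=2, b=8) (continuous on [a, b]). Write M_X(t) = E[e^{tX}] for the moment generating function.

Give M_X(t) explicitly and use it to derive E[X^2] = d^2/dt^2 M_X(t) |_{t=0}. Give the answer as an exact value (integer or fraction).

M_X(t) = (e^(8*t) - e^(2*t))/(6*t)
M^(2)(t) = (32*t^2*e^(8*t) - 2*t^2*e^(2*t) - 8*t*e^(8*t) + 2*t*e^(2*t) + e^(8*t) - e^(2*t))/(3*t^3)

E[X^2] = M^(2)(0) = 28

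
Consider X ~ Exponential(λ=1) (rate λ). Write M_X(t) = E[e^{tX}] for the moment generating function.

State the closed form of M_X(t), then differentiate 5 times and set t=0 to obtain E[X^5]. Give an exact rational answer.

M_X(t) = 1/(1 - t)
dM/dt = 1/(t^2 - 2*t + 1)
d^2M/dt^2 = -2/(t^3 - 3*t^2 + 3*t - 1)
d^3M/dt^3 = 6/(t^4 - 4*t^3 + 6*t^2 - 4*t + 1)
d^4M/dt^4 = -24/(t^5 - 5*t^4 + 10*t^3 - 10*t^2 + 5*t - 1)
d^5M/dt^5 = 120/(t^6 - 6*t^5 + 15*t^4 - 20*t^3 + 15*t^2 - 6*t + 1)

E[X^5] = d^5M/dt^5 |_{t=0} = 120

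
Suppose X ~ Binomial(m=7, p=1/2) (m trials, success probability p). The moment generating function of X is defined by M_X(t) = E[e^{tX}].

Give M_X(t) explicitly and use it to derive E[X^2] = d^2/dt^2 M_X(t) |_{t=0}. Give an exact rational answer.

M_X(t) = (e^(t)/2 + 1/2)^7
D^2[M](t) = 49*e^(7*t)/128 + 63*e^(6*t)/32 + 525*e^(5*t)/128 + 35*e^(4*t)/8 + 315*e^(3*t)/128 + 21*e^(2*t)/32 + 7*e^(t)/128

E[X^2] = D^2[M](0) = 14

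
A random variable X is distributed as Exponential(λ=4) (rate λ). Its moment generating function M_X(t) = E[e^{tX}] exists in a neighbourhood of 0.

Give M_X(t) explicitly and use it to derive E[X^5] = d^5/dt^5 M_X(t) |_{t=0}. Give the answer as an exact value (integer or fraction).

E[X^5] = M′′′′′(0) = 15/128

M_X(t) = 4/(4 - t)
M′(t) = 4/(t^2 - 8*t + 16)
M′′(t) = -8/(t^3 - 12*t^2 + 48*t - 64)
M′′′(t) = 24/(t^4 - 16*t^3 + 96*t^2 - 256*t + 256)
M′′′′(t) = -96/(t^5 - 20*t^4 + 160*t^3 - 640*t^2 + 1280*t - 1024)
M′′′′′(t) = 480/(t^6 - 24*t^5 + 240*t^4 - 1280*t^3 + 3840*t^2 - 6144*t + 4096)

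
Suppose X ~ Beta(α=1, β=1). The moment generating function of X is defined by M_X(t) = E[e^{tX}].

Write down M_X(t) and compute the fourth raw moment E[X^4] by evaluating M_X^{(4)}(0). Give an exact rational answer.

M_X(t) = ₁F₁(1; 2; t)
dM/dt = ₁F₁(2; 3; t)/2
d^2M/dt^2 = ₁F₁(3; 4; t)/3
d^3M/dt^3 = ₁F₁(4; 5; t)/4
d^4M/dt^4 = ₁F₁(5; 6; t)/5

E[X^4] = d^4M/dt^4 |_{t=0} = 1/5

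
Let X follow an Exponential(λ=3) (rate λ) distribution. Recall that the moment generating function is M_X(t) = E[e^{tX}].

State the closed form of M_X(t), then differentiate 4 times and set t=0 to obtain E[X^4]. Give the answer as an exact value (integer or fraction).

M_X(t) = 3/(3 - t)
M′(t) = 3/(t^2 - 6*t + 9)
M′′(t) = -6/(t^3 - 9*t^2 + 27*t - 27)
M′′′(t) = 18/(t^4 - 12*t^3 + 54*t^2 - 108*t + 81)
M′′′′(t) = -72/(t^5 - 15*t^4 + 90*t^3 - 270*t^2 + 405*t - 243)

E[X^4] = M′′′′(0) = 8/27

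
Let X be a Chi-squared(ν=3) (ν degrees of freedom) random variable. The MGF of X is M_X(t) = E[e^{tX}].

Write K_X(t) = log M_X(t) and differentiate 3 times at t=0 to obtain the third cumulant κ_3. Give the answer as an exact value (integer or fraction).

M_X(t) = (1 - 2*t)^(-3/2)
K_X(t) = log M_X(t) = -3*log(1 - 2*t)/2
K^(3)(t) = -24/(8*t^3 - 12*t^2 + 6*t - 1)

κ_3 = K^(3)(0) = 24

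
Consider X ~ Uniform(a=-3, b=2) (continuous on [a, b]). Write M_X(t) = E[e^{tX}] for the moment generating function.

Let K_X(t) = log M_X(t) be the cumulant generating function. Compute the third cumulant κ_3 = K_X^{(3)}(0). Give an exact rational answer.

M_X(t) = (e^(2*t) - e^(-3*t))/(5*t)
K_X(t) = log M_X(t) = -log(t) + log(e^(2*t) - e^(-3*t)) - log(5)
K^(3)(t) = (125*t^3*e^(10*t) + 125*t^3*e^(5*t) - 2*e^(15*t) + 6*e^(10*t) - 6*e^(5*t) + 2)/(t^3*e^(15*t) - 3*t^3*e^(10*t) + 3*t^3*e^(5*t) - t^3)

κ_3 = K^(3)(0) = 0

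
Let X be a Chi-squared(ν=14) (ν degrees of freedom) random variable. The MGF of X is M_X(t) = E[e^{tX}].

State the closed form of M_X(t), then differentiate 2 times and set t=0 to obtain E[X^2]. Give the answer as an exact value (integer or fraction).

E[X^2] = D^2[M](0) = 224

M_X(t) = (1 - 2*t)^(-7)
D^2[M](t) = -224/(512*t^9 - 2304*t^8 + 4608*t^7 - 5376*t^6 + 4032*t^5 - 2016*t^4 + 672*t^3 - 144*t^2 + 18*t - 1)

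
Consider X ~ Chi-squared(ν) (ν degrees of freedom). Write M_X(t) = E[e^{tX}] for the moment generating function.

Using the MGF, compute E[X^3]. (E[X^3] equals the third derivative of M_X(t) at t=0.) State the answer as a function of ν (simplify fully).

E[X^3] = M′′′(0) = ν*(ν^2 + 6*ν + 8)

M_X(t) = (1 - 2*t)^(-ν/2)
M′(t) = -ν/(2*t*(1 - 2*t)^(ν/2) - (1 - 2*t)^(ν/2))
M′′(t) = (ν^2 + 2*ν)/(4*t^2*(1 - 2*t)^(ν/2) - 4*t*(1 - 2*t)^(ν/2) + (1 - 2*t)^(ν/2))
M′′′(t) = (-ν^3 - 6*ν^2 - 8*ν)/(8*t^3*(1 - 2*t)^(ν/2) - 12*t^2*(1 - 2*t)^(ν/2) + 6*t*(1 - 2*t)^(ν/2) - (1 - 2*t)^(ν/2))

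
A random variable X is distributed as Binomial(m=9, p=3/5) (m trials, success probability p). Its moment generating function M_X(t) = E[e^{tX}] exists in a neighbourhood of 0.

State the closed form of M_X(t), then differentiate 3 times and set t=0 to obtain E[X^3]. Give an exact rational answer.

E[X^3] = M^(3)(0) = 24003/125

M_X(t) = (3*e^(t)/5 + 2/5)^9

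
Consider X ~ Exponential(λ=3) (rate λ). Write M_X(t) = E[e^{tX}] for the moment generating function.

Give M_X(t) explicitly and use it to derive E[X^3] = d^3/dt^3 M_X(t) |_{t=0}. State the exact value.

E[X^3] = M^(3)(0) = 2/9

M_X(t) = 3/(3 - t)
M^(3)(t) = 18/(t^4 - 12*t^3 + 54*t^2 - 108*t + 81)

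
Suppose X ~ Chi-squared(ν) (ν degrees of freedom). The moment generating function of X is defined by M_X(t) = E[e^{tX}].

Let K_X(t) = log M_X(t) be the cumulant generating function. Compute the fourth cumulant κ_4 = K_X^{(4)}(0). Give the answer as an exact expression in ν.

κ_4 = d^4K/dt^4 |_{t=0} = 48*ν

M_X(t) = (1 - 2*t)^(-ν/2)
K_X(t) = log M_X(t) = -ν*log(1 - 2*t)/2
dK/dt = -ν/(2*t - 1)
d^2K/dt^2 = 2*ν/(4*t^2 - 4*t + 1)
d^3K/dt^3 = -8*ν/(8*t^3 - 12*t^2 + 6*t - 1)
d^4K/dt^4 = 48*ν/(16*t^4 - 32*t^3 + 24*t^2 - 8*t + 1)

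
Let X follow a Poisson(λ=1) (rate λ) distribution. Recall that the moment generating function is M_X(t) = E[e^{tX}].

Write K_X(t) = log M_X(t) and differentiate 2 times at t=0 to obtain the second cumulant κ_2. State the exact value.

κ_2 = d^2K/dt^2 |_{t=0} = 1

M_X(t) = e^(e^(t) - 1)
K_X(t) = log M_X(t) = e^(t) - 1
dK/dt = e^(t)
d^2K/dt^2 = e^(t)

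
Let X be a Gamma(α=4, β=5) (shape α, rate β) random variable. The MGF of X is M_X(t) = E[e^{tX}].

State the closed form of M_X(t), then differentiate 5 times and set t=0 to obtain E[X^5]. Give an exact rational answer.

E[X^5] = d^5M/dt^5 |_{t=0} = 1344/625

M_X(t) = 625/(5 - t)^4
dM/dt = -2500/(t^5 - 25*t^4 + 250*t^3 - 1250*t^2 + 3125*t - 3125)
d^2M/dt^2 = 12500/(t^6 - 30*t^5 + 375*t^4 - 2500*t^3 + 9375*t^2 - 18750*t + 15625)
d^3M/dt^3 = -75000/(t^7 - 35*t^6 + 525*t^5 - 4375*t^4 + 21875*t^3 - 65625*t^2 + 109375*t - 78125)
d^4M/dt^4 = 525000/(t^8 - 40*t^7 + 700*t^6 - 7000*t^5 + 43750*t^4 - 175000*t^3 + 437500*t^2 - 625000*t + 390625)
d^5M/dt^5 = -4200000/(t^9 - 45*t^8 + 900*t^7 - 10500*t^6 + 78750*t^5 - 393750*t^4 + 1312500*t^3 - 2812500*t^2 + 3515625*t - 1953125)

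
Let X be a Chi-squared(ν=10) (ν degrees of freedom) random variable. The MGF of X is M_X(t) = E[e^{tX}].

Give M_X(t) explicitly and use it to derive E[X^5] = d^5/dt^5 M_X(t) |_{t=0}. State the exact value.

M_X(t) = (1 - 2*t)^(-5)
dM/dt = 10/(64*t^6 - 192*t^5 + 240*t^4 - 160*t^3 + 60*t^2 - 12*t + 1)
d^2M/dt^2 = -120/(128*t^7 - 448*t^6 + 672*t^5 - 560*t^4 + 280*t^3 - 84*t^2 + 14*t - 1)
d^3M/dt^3 = 1680/(256*t^8 - 1024*t^7 + 1792*t^6 - 1792*t^5 + 1120*t^4 - 448*t^3 + 112*t^2 - 16*t + 1)
d^4M/dt^4 = -26880/(512*t^9 - 2304*t^8 + 4608*t^7 - 5376*t^6 + 4032*t^5 - 2016*t^4 + 672*t^3 - 144*t^2 + 18*t - 1)
d^5M/dt^5 = 483840/(1024*t^10 - 5120*t^9 + 11520*t^8 - 15360*t^7 + 13440*t^6 - 8064*t^5 + 3360*t^4 - 960*t^3 + 180*t^2 - 20*t + 1)

E[X^5] = d^5M/dt^5 |_{t=0} = 483840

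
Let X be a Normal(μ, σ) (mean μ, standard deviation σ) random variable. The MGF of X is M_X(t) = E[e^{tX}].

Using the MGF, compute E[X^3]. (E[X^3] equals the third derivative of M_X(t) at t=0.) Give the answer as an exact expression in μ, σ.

M_X(t) = e^(μ*t + σ^2*t^2/2)

E[X^3] = D^3[M](0) = μ*(μ^2 + 3*σ^2)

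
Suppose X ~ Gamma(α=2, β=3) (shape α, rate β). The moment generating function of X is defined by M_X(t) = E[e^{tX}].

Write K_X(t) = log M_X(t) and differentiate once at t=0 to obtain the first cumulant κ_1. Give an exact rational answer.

M_X(t) = 9/(3 - t)^2
K_X(t) = log M_X(t) = -2*log(3 - t) + 2*log(3)
dK/dt = -2/(t - 3)

κ_1 = dK/dt |_{t=0} = 2/3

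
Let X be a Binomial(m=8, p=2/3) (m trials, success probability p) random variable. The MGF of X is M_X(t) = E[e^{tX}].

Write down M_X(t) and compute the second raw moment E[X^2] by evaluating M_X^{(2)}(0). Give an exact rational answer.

E[X^2] = d^2M/dt^2 |_{t=0} = 272/9

M_X(t) = (2*e^(t)/3 + 1/3)^8
dM/dt = 2048*e^(8*t)/6561 + 7168*e^(7*t)/6561 + 3584*e^(6*t)/2187 + 8960*e^(5*t)/6561 + 4480*e^(4*t)/6561 + 448*e^(3*t)/2187 + 224*e^(2*t)/6561 + 16*e^(t)/6561
d^2M/dt^2 = 16384*e^(8*t)/6561 + 50176*e^(7*t)/6561 + 7168*e^(6*t)/729 + 44800*e^(5*t)/6561 + 17920*e^(4*t)/6561 + 448*e^(3*t)/729 + 448*e^(2*t)/6561 + 16*e^(t)/6561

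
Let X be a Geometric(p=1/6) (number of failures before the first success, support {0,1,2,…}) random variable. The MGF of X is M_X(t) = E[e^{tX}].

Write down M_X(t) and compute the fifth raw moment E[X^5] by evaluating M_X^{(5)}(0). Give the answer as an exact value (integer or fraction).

M_X(t) = 1/(6*(1 - 5*e^(t)/6))
dM/dt = 5*e^(t)/(25*e^(2*t) - 60*e^(t) + 36)
d^2M/dt^2 = (-25*e^(2*t) - 30*e^(t))/(125*e^(3*t) - 450*e^(2*t) + 540*e^(t) - 216)
d^3M/dt^3 = (125*e^(3*t) + 600*e^(2*t) + 180*e^(t))/(625*e^(4*t) - 3000*e^(3*t) + 5400*e^(2*t) - 4320*e^(t) + 1296)
d^4M/dt^4 = (-625*e^(4*t) - 8250*e^(3*t) - 9900*e^(2*t) - 1080*e^(t))/(3125*e^(5*t) - 18750*e^(4*t) + 45000*e^(3*t) - 54000*e^(2*t) + 32400*e^(t) - 7776)

E[X^5] = d^5M/dt^5 |_{t=0} = 544505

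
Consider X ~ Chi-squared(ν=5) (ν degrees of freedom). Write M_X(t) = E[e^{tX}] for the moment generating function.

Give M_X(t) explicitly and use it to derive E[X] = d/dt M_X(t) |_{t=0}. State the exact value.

M_X(t) = (1 - 2*t)^(-5/2)
M^(1)(t) = -5/(8*t^3*√(1 - 2*t) - 12*t^2*√(1 - 2*t) + 6*t*√(1 - 2*t) - √(1 - 2*t))

E[X] = M^(1)(0) = 5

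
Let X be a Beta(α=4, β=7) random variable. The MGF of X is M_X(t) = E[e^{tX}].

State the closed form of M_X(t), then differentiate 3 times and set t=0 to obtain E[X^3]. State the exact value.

M_X(t) = ₁F₁(4; 11; t)
M′(t) = 4*₁F₁(5; 12; t)/11
M′′(t) = 5*₁F₁(6; 13; t)/33
M′′′(t) = 10*₁F₁(7; 14; t)/143

E[X^3] = M′′′(0) = 10/143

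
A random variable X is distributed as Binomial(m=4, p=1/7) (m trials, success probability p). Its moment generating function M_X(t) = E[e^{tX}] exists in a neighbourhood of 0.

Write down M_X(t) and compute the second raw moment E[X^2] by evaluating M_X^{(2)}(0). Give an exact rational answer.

M_X(t) = (e^(t)/7 + 6/7)^4
M^(2)(t) = 16*e^(4*t)/2401 + 216*e^(3*t)/2401 + 864*e^(2*t)/2401 + 864*e^(t)/2401

E[X^2] = M^(2)(0) = 40/49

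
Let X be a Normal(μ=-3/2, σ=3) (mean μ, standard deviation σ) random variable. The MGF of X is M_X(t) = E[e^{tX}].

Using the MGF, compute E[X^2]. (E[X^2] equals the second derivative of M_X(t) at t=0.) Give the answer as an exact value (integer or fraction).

E[X^2] = D^2[M](0) = 45/4

M_X(t) = e^(9*t^2/2 - 3*t/2)
D^2[M](t) = (324*t^2*e^(9*t^2/2) - 108*t*e^(9*t^2/2) + 45*e^(9*t^2/2))*e^(-3*t/2)/4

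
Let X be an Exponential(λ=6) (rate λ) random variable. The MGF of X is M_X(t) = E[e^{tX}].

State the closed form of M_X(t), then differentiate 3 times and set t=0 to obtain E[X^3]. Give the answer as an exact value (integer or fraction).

E[X^3] = d^3M/dt^3 |_{t=0} = 1/36

M_X(t) = 6/(6 - t)
dM/dt = 6/(t^2 - 12*t + 36)
d^2M/dt^2 = -12/(t^3 - 18*t^2 + 108*t - 216)
d^3M/dt^3 = 36/(t^4 - 24*t^3 + 216*t^2 - 864*t + 1296)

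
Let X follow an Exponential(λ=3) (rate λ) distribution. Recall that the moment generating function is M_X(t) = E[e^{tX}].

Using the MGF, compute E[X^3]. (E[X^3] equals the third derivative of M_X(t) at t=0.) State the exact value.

E[X^3] = M^(3)(0) = 2/9

M_X(t) = 3/(3 - t)
M^(3)(t) = 18/(t^4 - 12*t^3 + 54*t^2 - 108*t + 81)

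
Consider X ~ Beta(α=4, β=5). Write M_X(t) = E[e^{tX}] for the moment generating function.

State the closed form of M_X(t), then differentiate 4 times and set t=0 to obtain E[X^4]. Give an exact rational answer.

M_X(t) = ₁F₁(4; 9; t)
D^4[M](t) = 7*₁F₁(8; 13; t)/99

E[X^4] = D^4[M](0) = 7/99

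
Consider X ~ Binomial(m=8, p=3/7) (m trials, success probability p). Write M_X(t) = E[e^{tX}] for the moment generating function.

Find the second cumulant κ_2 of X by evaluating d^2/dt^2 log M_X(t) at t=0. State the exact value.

κ_2 = K′′(0) = 96/49

M_X(t) = (3*e^(t)/7 + 4/7)^8
K_X(t) = log M_X(t) = 8*log(3*e^(t)/7 + 4/7)
K′(t) = 24*e^(t)/(3*e^(t) + 4)
K′′(t) = 96*e^(t)/(9*e^(2*t) + 24*e^(t) + 16)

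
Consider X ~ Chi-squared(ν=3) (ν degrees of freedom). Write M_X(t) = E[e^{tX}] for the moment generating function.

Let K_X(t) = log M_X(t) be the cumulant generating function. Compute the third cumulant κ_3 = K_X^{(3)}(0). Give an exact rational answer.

M_X(t) = (1 - 2*t)^(-3/2)
K_X(t) = log M_X(t) = -3*log(1 - 2*t)/2
D^3[K](t) = -24/(8*t^3 - 12*t^2 + 6*t - 1)

κ_3 = D^3[K](0) = 24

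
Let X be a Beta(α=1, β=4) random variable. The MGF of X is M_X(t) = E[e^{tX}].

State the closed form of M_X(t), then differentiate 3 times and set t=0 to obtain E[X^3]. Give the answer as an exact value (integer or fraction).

E[X^3] = D^3[M](0) = 1/35

M_X(t) = ₁F₁(1; 5; t)
D^3[M](t) = ₁F₁(4; 8; t)/35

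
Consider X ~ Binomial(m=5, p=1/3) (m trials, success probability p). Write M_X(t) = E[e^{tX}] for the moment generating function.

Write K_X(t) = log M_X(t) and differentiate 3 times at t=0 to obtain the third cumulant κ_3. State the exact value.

M_X(t) = (e^(t)/3 + 2/3)^5
K_X(t) = log M_X(t) = 5*log(e^(t)/3 + 2/3)
K^(3)(t) = (-10*e^(2*t) + 20*e^(t))/(e^(3*t) + 6*e^(2*t) + 12*e^(t) + 8)

κ_3 = K^(3)(0) = 10/27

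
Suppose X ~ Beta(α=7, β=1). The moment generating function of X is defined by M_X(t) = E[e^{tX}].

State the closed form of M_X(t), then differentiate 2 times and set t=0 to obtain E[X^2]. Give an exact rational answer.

M_X(t) = ₁F₁(7; 8; t)
D^2[M](t) = 7*₁F₁(9; 10; t)/9

E[X^2] = D^2[M](0) = 7/9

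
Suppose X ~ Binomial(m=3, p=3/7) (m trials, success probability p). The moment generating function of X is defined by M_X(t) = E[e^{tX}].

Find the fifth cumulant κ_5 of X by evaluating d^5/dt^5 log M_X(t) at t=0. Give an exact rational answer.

M_X(t) = (3*e^(t)/7 + 4/7)^3
K_X(t) = log M_X(t) = 3*log(3*e^(t)/7 + 4/7)
K^(5)(t) = (-972*e^(4*t) + 14256*e^(3*t) - 19008*e^(2*t) + 2304*e^(t))/(243*e^(5*t) + 1620*e^(4*t) + 4320*e^(3*t) + 5760*e^(2*t) + 3840*e^(t) + 1024)

κ_5 = K^(5)(0) = -3420/16807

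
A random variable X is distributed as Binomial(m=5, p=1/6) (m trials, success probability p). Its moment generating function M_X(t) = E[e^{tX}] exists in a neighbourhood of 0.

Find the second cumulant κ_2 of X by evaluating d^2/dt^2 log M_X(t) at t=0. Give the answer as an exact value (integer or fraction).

M_X(t) = (e^(t)/6 + 5/6)^5
K_X(t) = log M_X(t) = 5*log(e^(t)/6 + 5/6)
K′(t) = 5*e^(t)/(e^(t) + 5)
K′′(t) = 25*e^(t)/(e^(2*t) + 10*e^(t) + 25)

κ_2 = K′′(0) = 25/36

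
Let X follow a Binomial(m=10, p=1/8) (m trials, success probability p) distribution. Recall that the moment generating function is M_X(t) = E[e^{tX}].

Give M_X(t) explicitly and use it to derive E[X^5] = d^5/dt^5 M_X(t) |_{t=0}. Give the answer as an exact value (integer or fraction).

M_X(t) = (e^(t)/8 + 7/8)^10

E[X^5] = M′′′′′(0) = 72425/1024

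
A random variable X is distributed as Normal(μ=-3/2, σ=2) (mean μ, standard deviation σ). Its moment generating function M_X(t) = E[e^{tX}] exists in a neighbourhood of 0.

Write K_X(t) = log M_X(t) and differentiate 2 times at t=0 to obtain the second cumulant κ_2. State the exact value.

M_X(t) = e^(2*t^2 - 3*t/2)
K_X(t) = log M_X(t) = 2*t^2 - 3*t/2
K^(2)(t) = 4

κ_2 = K^(2)(0) = 4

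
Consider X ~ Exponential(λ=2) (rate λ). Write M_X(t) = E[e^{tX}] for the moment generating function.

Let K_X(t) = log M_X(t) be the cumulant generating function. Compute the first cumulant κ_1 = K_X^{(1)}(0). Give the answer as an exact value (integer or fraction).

κ_1 = dK/dt |_{t=0} = 1/2

M_X(t) = 2/(2 - t)
K_X(t) = log M_X(t) = -log(2 - t) + log(2)
dK/dt = -1/(t - 2)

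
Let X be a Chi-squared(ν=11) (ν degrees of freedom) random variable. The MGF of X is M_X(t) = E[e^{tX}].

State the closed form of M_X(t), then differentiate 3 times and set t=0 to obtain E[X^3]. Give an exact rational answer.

E[X^3] = D^3[M](0) = 2145

M_X(t) = (1 - 2*t)^(-11/2)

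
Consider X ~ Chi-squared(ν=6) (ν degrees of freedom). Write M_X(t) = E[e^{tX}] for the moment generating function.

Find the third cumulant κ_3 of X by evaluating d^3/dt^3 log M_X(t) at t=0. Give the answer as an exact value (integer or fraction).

κ_3 = K′′′(0) = 48

M_X(t) = (1 - 2*t)^(-3)
K_X(t) = log M_X(t) = -3*log(1 - 2*t)
K′(t) = -6/(2*t - 1)
K′′(t) = 12/(4*t^2 - 4*t + 1)
K′′′(t) = -48/(8*t^3 - 12*t^2 + 6*t - 1)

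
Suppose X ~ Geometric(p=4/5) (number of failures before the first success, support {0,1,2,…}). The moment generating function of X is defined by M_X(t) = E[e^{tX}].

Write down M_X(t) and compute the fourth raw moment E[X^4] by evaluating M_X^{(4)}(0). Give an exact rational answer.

M_X(t) = 4/(5*(1 - e^(t)/5))
D^4[M](t) = (-4*e^(4*t) - 220*e^(3*t) - 1100*e^(2*t) - 500*e^(t))/(e^(5*t) - 25*e^(4*t) + 250*e^(3*t) - 1250*e^(2*t) + 3125*e^(t) - 3125)

E[X^4] = D^4[M](0) = 57/32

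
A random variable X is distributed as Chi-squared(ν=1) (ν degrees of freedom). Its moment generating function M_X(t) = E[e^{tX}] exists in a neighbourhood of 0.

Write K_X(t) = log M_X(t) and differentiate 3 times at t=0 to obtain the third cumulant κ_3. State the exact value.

M_X(t) = 1/√(1 - 2*t)
K_X(t) = log M_X(t) = -log(1 - 2*t)/2
D^3[K](t) = -8/(8*t^3 - 12*t^2 + 6*t - 1)

κ_3 = D^3[K](0) = 8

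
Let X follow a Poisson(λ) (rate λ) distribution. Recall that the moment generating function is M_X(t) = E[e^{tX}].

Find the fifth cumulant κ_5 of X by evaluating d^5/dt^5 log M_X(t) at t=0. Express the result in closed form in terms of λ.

κ_5 = K^(5)(0) = λ

M_X(t) = e^(λ*(e^(t) - 1))
K_X(t) = log M_X(t) = λ*(e^(t) - 1)
K^(5)(t) = λ*e^(t)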